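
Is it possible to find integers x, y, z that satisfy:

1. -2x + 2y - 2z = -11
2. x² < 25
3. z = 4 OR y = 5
No

Even the single constraint (-2x + 2y - 2z = -11) is infeasible over the integers.

  - -2x + 2y - 2z = -11: every term on the left is divisible by 2, so the LHS ≡ 0 (mod 2), but the RHS -11 is not — no integer solution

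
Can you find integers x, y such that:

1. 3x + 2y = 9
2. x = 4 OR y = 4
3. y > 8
No

The full constraint system is jointly infeasible over the integers. Each constraint and what it forces:

  - 3x + 2y = 9: is a linear equation tying the variables together
  - x = 4 OR y = 4: forces a choice: either x = 4 or y = 4
  - y > 8: bounds one variable relative to a constant

Split on the disjunction (x = 4 OR y = 4):
  • If x = 4: with x = 4, every remaining term of the linear equation is divisible by 2, so the left side is ≡ 0 (mod 2); but the right side -3 ≡ 1 (mod 2). No integers can satisfy it.
  • If y = 4: this contradicts the bound y ≥ 9.
Both branches are infeasible, so the system has no integer solution.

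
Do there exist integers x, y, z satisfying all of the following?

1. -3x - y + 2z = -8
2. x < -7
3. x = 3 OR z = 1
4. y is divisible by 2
Yes

Take x = -8, y = 34, z = 1. Substituting into each constraint:
  (1) -3(-8) + (-34) + 2(1) = -8 ✓
  (2) -8 < -7 ✓
  (3) z = 1, target 1 ✓ (second branch holds)
  (4) 34 = 2 × 17, remainder 0 ✓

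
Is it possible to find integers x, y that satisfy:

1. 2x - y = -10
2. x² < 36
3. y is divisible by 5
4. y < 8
Yes

Take x = -5, y = 0. Substituting into each constraint:
  (1) 2(-5) + 0 = -10 ✓
  (2) x² = (-5)² = 25, and 25 < 36 ✓
  (3) 0 = 5 × 0, remainder 0 ✓
  (4) 0 < 8 ✓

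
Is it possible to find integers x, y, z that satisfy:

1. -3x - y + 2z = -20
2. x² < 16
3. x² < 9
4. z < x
Yes

Take x = 1, y = 17, z = 0. Substituting into each constraint:
  (1) -3(1) + (-17) + 2(0) = -20 ✓
  (2) x² = (1)² = 1, and 1 < 16 ✓
  (3) x² = (1)² = 1, and 1 < 9 ✓
  (4) 0 < 1 ✓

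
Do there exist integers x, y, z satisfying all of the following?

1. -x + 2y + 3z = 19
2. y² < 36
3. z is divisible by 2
Yes

Take x = -19, y = 0, z = 0. Substituting into each constraint:
  (1) 19 + 2(0) + 3(0) = 19 ✓
  (2) y² = (0)² = 0, and 0 < 36 ✓
  (3) 0 = 2 × 0, remainder 0 ✓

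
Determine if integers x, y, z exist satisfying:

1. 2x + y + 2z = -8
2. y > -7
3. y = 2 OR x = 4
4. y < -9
No

A contradictory subset is {y > -7, y < -9}. No integer assignment can satisfy these jointly:

  - y > -7: bounds one variable relative to a constant
  - y < -9: bounds one variable relative to a constant

Direct contradiction: the bounds on y require y ≥ -6 and y ≤ -10 simultaneously, which is empty.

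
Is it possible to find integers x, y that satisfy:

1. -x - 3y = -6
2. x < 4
Yes

Take x = 3, y = 1. Substituting into each constraint:
  (1) (-3) - 3(1) = -6 ✓
  (2) 3 < 4 ✓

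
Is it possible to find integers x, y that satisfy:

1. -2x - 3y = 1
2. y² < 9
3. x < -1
Yes

Take x = -2, y = 1. Substituting into each constraint:
  (1) -2(-2) - 3(1) = 1 ✓
  (2) y² = (1)² = 1, and 1 < 9 ✓
  (3) -2 < -1 ✓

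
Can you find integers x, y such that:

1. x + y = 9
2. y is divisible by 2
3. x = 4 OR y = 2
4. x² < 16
No

A contradictory subset is {x + y = 9, x = 4 OR y = 2, x² < 16}. No integer assignment can satisfy these jointly:

  - x + y = 9: is a linear equation tying the variables together
  - x = 4 OR y = 2: forces a choice: either x = 4 or y = 2
  - x² < 16: restricts x to |x| ≤ 3

Split on the disjunction (x = 4 OR y = 2):
  • If x = 4: this contradicts x² < 16, which requires |x| ≤ 3.
  • If y = 2: the equation forces x = 7, but x² < 16 requires |x| ≤ 3.
Both branches are infeasible, so the system has no integer solution.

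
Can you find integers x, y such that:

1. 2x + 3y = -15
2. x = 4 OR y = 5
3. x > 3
No

The full constraint system is jointly infeasible over the integers. Each constraint and what it forces:

  - 2x + 3y = -15: is a linear equation tying the variables together
  - x = 4 OR y = 5: forces a choice: either x = 4 or y = 5
  - x > 3: bounds one variable relative to a constant

Split on the disjunction (x = 4 OR y = 5):
  • If x = 4: with x = 4, every remaining term of the linear equation is divisible by 3, so the left side is ≡ 0 (mod 3); but the right side -23 ≡ 1 (mod 3). No integers can satisfy it.
  • If y = 5: the equation forces x = -15, which contradicts the bound x ≥ 4.
Both branches are infeasible, so the system has no integer solution.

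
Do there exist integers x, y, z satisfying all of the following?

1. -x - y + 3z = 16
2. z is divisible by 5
Yes

Take x = 0, y = -16, z = 0. Substituting into each constraint:
  (1) 0 + 16 + 3(0) = 16 ✓
  (2) 0 = 5 × 0, remainder 0 ✓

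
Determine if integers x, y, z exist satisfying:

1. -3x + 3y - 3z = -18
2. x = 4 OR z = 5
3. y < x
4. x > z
Yes

Take x = 6, y = 5, z = 5. Substituting into each constraint:
  (1) -3(6) + 3(5) - 3(5) = -18 ✓
  (2) z = 5, target 5 ✓ (second branch holds)
  (3) 5 < 6 ✓
  (4) 6 > 5 ✓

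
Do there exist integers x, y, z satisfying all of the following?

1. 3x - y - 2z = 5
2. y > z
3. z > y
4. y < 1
No

A contradictory subset is {y > z, z > y}. No integer assignment can satisfy these jointly:

  - y > z: bounds one variable relative to another variable
  - z > y: bounds one variable relative to another variable

Direct contradiction: y > z and z > y cannot both hold.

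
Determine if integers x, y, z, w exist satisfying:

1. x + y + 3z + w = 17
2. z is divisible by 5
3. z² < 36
Yes

Take x = 17, y = 0, z = 0, w = 0. Substituting into each constraint:
  (1) 17 + 0 + 3(0) + 0 = 17 ✓
  (2) 0 = 5 × 0, remainder 0 ✓
  (3) z² = (0)² = 0, and 0 < 36 ✓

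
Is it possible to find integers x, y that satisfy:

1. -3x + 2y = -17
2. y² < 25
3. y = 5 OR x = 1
No

The full constraint system is jointly infeasible over the integers. Each constraint and what it forces:

  - -3x + 2y = -17: is a linear equation tying the variables together
  - y² < 25: restricts y to |y| ≤ 4
  - y = 5 OR x = 1: forces a choice: either y = 5 or x = 1

Split on the disjunction (y = 5 OR x = 1):
  • If y = 5: this contradicts y² < 25, which requires |y| ≤ 4.
  • If x = 1: the equation forces y = -7, but y² < 25 requires |y| ≤ 4.
Both branches are infeasible, so the system has no integer solution.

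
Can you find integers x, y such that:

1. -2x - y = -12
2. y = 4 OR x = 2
Yes

Take x = 4, y = 4. Substituting into each constraint:
  (1) -2(4) + (-4) = -12 ✓
  (2) y = 4, target 4 ✓ (first branch holds)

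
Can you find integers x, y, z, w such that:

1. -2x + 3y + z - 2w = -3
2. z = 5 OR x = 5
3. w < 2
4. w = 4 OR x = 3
Yes

Take x = 3, y = -2, z = 5, w = -2. Substituting into each constraint:
  (1) -2(3) + 3(-2) + 5 - 2(-2) = -3 ✓
  (2) z = 5, target 5 ✓ (first branch holds)
  (3) -2 < 2 ✓
  (4) x = 3, target 3 ✓ (second branch holds)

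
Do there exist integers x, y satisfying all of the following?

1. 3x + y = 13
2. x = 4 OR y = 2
Yes

Take x = 4, y = 1. Substituting into each constraint:
  (1) 3(4) + 1 = 13 ✓
  (2) x = 4, target 4 ✓ (first branch holds)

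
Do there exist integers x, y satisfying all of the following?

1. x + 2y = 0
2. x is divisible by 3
Yes

Take x = 0, y = 0. Substituting into each constraint:
  (1) 0 + 2(0) = 0 ✓
  (2) 0 = 3 × 0, remainder 0 ✓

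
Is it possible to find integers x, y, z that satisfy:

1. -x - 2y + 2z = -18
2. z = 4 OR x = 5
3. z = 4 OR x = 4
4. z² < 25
Yes

Take x = 2, y = 12, z = 4. Substituting into each constraint:
  (1) (-2) - 2(12) + 2(4) = -18 ✓
  (2) z = 4, target 4 ✓ (first branch holds)
  (3) z = 4, target 4 ✓ (first branch holds)
  (4) z² = (4)² = 16, and 16 < 25 ✓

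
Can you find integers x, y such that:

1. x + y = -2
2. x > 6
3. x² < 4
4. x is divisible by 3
No

A contradictory subset is {x > 6, x² < 4}. No integer assignment can satisfy these jointly:

  - x > 6: bounds one variable relative to a constant
  - x² < 4: restricts x to |x| ≤ 1

Direct contradiction: the bounds on x require x ≥ 7 and x ≤ 1 simultaneously, which is empty.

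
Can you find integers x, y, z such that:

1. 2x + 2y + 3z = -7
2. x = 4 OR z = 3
Yes

Take x = 5, y = -13, z = 3. Substituting into each constraint:
  (1) 2(5) + 2(-13) + 3(3) = -7 ✓
  (2) z = 3, target 3 ✓ (second branch holds)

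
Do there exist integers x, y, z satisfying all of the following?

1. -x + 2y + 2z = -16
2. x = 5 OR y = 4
Yes

Take x = 0, y = 4, z = -12. Substituting into each constraint:
  (1) 0 + 2(4) + 2(-12) = -16 ✓
  (2) y = 4, target 4 ✓ (second branch holds)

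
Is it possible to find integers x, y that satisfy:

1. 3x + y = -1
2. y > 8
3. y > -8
Yes

Take x = -4, y = 11. Substituting into each constraint:
  (1) 3(-4) + 11 = -1 ✓
  (2) 11 > 8 ✓
  (3) 11 > -8 ✓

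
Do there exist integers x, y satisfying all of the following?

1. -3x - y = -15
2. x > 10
Yes

Take x = 11, y = -18. Substituting into each constraint:
  (1) -3(11) + 18 = -15 ✓
  (2) 11 > 10 ✓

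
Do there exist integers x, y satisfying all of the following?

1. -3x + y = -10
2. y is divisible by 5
Yes

Take x = 5, y = 5. Substituting into each constraint:
  (1) -3(5) + 5 = -10 ✓
  (2) 5 = 5 × 1, remainder 0 ✓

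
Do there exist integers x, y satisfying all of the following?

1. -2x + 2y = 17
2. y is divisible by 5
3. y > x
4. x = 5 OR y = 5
No

Even the single constraint (-2x + 2y = 17) is infeasible over the integers.

  - -2x + 2y = 17: every term on the left is divisible by 2, so the LHS ≡ 0 (mod 2), but the RHS 17 is not — no integer solution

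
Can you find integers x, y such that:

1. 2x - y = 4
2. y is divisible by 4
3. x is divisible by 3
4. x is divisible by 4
Yes

Take x = 0, y = -4. Substituting into each constraint:
  (1) 2(0) + 4 = 4 ✓
  (2) -4 = 4 × -1, remainder 0 ✓
  (3) 0 = 3 × 0, remainder 0 ✓
  (4) 0 = 4 × 0, remainder 0 ✓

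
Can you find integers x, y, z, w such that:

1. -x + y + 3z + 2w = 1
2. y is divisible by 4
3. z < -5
Yes

Take x = -19, y = 0, z = -6, w = 0. Substituting into each constraint:
  (1) 19 + 0 + 3(-6) + 2(0) = 1 ✓
  (2) 0 = 4 × 0, remainder 0 ✓
  (3) -6 < -5 ✓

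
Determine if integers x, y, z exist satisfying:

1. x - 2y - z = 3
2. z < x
Yes

Take x = 0, y = -1, z = -1. Substituting into each constraint:
  (1) 0 - 2(-1) + 1 = 3 ✓
  (2) -1 < 0 ✓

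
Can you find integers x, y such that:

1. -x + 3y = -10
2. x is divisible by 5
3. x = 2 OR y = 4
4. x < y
No

A contradictory subset is {-x + 3y = -10, x = 2 OR y = 4, x < y}. No integer assignment can satisfy these jointly:

  - -x + 3y = -10: is a linear equation tying the variables together
  - x = 2 OR y = 4: forces a choice: either x = 2 or y = 4
  - x < y: bounds one variable relative to another variable

Split on the disjunction (x = 2 OR y = 4):
  • If x = 2: with x = 2, every remaining term of the linear equation is divisible by 3, so the left side is ≡ 0 (mod 3); but the right side -8 ≡ 1 (mod 3). No integers can satisfy it.
  • If y = 4: the equation forces x = 22, giving (y, x) = (4, 22), which violates y > x.
Both branches are infeasible, so the system has no integer solution.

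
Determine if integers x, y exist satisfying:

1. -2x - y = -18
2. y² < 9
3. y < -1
Yes

Take x = 10, y = -2. Substituting into each constraint:
  (1) -2(10) + 2 = -18 ✓
  (2) y² = (-2)² = 4, and 4 < 9 ✓
  (3) -2 < -1 ✓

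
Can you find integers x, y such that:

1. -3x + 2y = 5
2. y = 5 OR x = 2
No

The full constraint system is jointly infeasible over the integers. Each constraint and what it forces:

  - -3x + 2y = 5: is a linear equation tying the variables together
  - y = 5 OR x = 2: forces a choice: either y = 5 or x = 2

Split on the disjunction (y = 5 OR x = 2):
  • If y = 5: with y = 5, every remaining term of the linear equation is divisible by 3, so the left side is ≡ 0 (mod 3); but the right side -5 ≡ 1 (mod 3). No integers can satisfy it.
  • If x = 2: with x = 2, every remaining term of the linear equation is divisible by 2, so the left side is ≡ 0 (mod 2); but the right side 11 ≡ 1 (mod 2). No integers can satisfy it.
Both branches are infeasible, so the system has no integer solution.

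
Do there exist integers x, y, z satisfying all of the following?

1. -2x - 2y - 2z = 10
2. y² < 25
Yes

Take x = 0, y = 0, z = -5. Substituting into each constraint:
  (1) -2(0) - 2(0) - 2(-5) = 10 ✓
  (2) y² = (0)² = 0, and 0 < 25 ✓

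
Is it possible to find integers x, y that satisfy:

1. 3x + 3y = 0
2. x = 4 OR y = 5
Yes

Take x = -5, y = 5. Substituting into each constraint:
  (1) 3(-5) + 3(5) = 0 ✓
  (2) y = 5, target 5 ✓ (second branch holds)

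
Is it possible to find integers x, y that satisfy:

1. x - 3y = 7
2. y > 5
Yes

Take x = 25, y = 6. Substituting into each constraint:
  (1) 25 - 3(6) = 7 ✓
  (2) 6 > 5 ✓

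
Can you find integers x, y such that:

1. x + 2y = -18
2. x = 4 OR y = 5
Yes

Take x = 4, y = -11. Substituting into each constraint:
  (1) 4 + 2(-11) = -18 ✓
  (2) x = 4, target 4 ✓ (first branch holds)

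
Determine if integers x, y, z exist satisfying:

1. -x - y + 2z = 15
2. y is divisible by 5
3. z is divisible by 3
Yes

Take x = -15, y = 0, z = 0. Substituting into each constraint:
  (1) 15 + 0 + 2(0) = 15 ✓
  (2) 0 = 5 × 0, remainder 0 ✓
  (3) 0 = 3 × 0, remainder 0 ✓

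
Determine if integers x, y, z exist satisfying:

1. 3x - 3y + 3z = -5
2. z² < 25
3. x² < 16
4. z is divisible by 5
No

Even the single constraint (3x - 3y + 3z = -5) is infeasible over the integers.

  - 3x - 3y + 3z = -5: every term on the left is divisible by 3, so the LHS ≡ 0 (mod 3), but the RHS -5 is not — no integer solution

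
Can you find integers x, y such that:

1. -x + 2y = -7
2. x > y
Yes

Take x = 7, y = 0. Substituting into each constraint:
  (1) (-7) + 2(0) = -7 ✓
  (2) 7 > 0 ✓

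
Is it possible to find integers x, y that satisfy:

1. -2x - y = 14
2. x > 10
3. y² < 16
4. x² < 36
No

A contradictory subset is {x > 10, x² < 36}. No integer assignment can satisfy these jointly:

  - x > 10: bounds one variable relative to a constant
  - x² < 36: restricts x to |x| ≤ 5

Direct contradiction: the bounds on x require x ≥ 11 and x ≤ 5 simultaneously, which is empty.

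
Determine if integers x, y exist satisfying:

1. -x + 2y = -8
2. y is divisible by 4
Yes

Take x = 8, y = 0. Substituting into each constraint:
  (1) (-8) + 2(0) = -8 ✓
  (2) 0 = 4 × 0, remainder 0 ✓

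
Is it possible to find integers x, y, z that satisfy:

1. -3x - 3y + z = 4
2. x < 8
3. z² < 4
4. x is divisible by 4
Yes

Take x = 0, y = -1, z = 1. Substituting into each constraint:
  (1) -3(0) - 3(-1) + 1 = 4 ✓
  (2) 0 < 8 ✓
  (3) z² = (1)² = 1, and 1 < 4 ✓
  (4) 0 = 4 × 0, remainder 0 ✓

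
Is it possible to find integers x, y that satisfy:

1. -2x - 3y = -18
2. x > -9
Yes

Take x = 9, y = 0. Substituting into each constraint:
  (1) -2(9) - 3(0) = -18 ✓
  (2) 9 > -9 ✓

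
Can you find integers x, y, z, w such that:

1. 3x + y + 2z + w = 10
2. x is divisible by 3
Yes

Take x = 0, y = 0, z = 0, w = 10. Substituting into each constraint:
  (1) 3(0) + 0 + 2(0) + 10 = 10 ✓
  (2) 0 = 3 × 0, remainder 0 ✓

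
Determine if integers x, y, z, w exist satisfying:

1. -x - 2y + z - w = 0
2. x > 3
Yes

Take x = 4, y = -2, z = 0, w = 0. Substituting into each constraint:
  (1) (-4) - 2(-2) + 0 + 0 = 0 ✓
  (2) 4 > 3 ✓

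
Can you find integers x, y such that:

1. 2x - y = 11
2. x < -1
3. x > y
Yes

Take x = -2, y = -15. Substituting into each constraint:
  (1) 2(-2) + 15 = 11 ✓
  (2) -2 < -1 ✓
  (3) -2 > -15 ✓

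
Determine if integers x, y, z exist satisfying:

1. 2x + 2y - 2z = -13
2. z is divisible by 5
No

Even the single constraint (2x + 2y - 2z = -13) is infeasible over the integers.

  - 2x + 2y - 2z = -13: every term on the left is divisible by 2, so the LHS ≡ 0 (mod 2), but the RHS -13 is not — no integer solution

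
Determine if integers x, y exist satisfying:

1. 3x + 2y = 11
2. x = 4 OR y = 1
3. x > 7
No

The full constraint system is jointly infeasible over the integers. Each constraint and what it forces:

  - 3x + 2y = 11: is a linear equation tying the variables together
  - x = 4 OR y = 1: forces a choice: either x = 4 or y = 1
  - x > 7: bounds one variable relative to a constant

Split on the disjunction (x = 4 OR y = 1):
  • If x = 4: this contradicts the bound x ≥ 8.
  • If y = 1: the equation forces x = 3, which contradicts the bound x ≥ 8.
Both branches are infeasible, so the system has no integer solution.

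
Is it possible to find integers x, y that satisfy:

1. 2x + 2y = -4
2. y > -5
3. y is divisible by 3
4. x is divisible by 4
Yes

Take x = -8, y = 6. Substituting into each constraint:
  (1) 2(-8) + 2(6) = -4 ✓
  (2) 6 > -5 ✓
  (3) 6 = 3 × 2, remainder 0 ✓
  (4) -8 = 4 × -2, remainder 0 ✓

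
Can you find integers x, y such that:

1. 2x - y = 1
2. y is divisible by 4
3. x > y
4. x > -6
No

A contradictory subset is {2x - y = 1, y is divisible by 4}. No integer assignment can satisfy these jointly:

  - 2x - y = 1: is a linear equation tying the variables together
  - y is divisible by 4: restricts y to multiples of 4

Modular obstruction: writing y = 4y', every remaining term of the linear equation is divisible by 2, so the left side is ≡ 0 (mod 2); but the right side 1 ≡ 1 (mod 2). No integers can satisfy it.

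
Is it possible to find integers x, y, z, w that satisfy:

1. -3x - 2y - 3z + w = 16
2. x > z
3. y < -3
Yes

Take x = 0, y = -6, z = -1, w = 1. Substituting into each constraint:
  (1) -3(0) - 2(-6) - 3(-1) + 1 = 16 ✓
  (2) 0 > -1 ✓
  (3) -6 < -3 ✓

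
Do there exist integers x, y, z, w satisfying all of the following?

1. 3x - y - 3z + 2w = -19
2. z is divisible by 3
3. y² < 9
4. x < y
Yes

Take x = -1, y = 0, z = 0, w = -8. Substituting into each constraint:
  (1) 3(-1) + 0 - 3(0) + 2(-8) = -19 ✓
  (2) 0 = 3 × 0, remainder 0 ✓
  (3) y² = (0)² = 0, and 0 < 9 ✓
  (4) -1 < 0 ✓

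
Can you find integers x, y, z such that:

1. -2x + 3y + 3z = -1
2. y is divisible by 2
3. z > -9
Yes

Take x = 2, y = 0, z = 1. Substituting into each constraint:
  (1) -2(2) + 3(0) + 3(1) = -1 ✓
  (2) 0 = 2 × 0, remainder 0 ✓
  (3) 1 > -9 ✓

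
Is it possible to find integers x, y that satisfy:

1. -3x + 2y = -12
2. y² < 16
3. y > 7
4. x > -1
No

A contradictory subset is {y² < 16, y > 7}. No integer assignment can satisfy these jointly:

  - y² < 16: restricts y to |y| ≤ 3
  - y > 7: bounds one variable relative to a constant

Direct contradiction: the bounds on y require y ≥ 8 and y ≤ 3 simultaneously, which is empty.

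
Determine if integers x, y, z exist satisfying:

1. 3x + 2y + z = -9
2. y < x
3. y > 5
Yes

Take x = 7, y = 6, z = -42. Substituting into each constraint:
  (1) 3(7) + 2(6) + (-42) = -9 ✓
  (2) 6 < 7 ✓
  (3) 6 > 5 ✓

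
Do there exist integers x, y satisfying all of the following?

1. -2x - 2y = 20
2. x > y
Yes

Take x = -4, y = -6. Substituting into each constraint:
  (1) -2(-4) - 2(-6) = 20 ✓
  (2) -4 > -6 ✓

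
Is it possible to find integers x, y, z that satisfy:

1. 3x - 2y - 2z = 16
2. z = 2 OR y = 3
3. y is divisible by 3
Yes

Take x = 8, y = 3, z = 1. Substituting into each constraint:
  (1) 3(8) - 2(3) - 2(1) = 16 ✓
  (2) y = 3, target 3 ✓ (second branch holds)
  (3) 3 = 3 × 1, remainder 0 ✓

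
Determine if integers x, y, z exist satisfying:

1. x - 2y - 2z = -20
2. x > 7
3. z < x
Yes

Take x = 8, y = 14, z = 0. Substituting into each constraint:
  (1) 8 - 2(14) - 2(0) = -20 ✓
  (2) 8 > 7 ✓
  (3) 0 < 8 ✓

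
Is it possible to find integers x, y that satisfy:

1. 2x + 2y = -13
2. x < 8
No

Even the single constraint (2x + 2y = -13) is infeasible over the integers.

  - 2x + 2y = -13: every term on the left is divisible by 2, so the LHS ≡ 0 (mod 2), but the RHS -13 is not — no integer solution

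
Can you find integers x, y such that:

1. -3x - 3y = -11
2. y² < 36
No

Even the single constraint (-3x - 3y = -11) is infeasible over the integers.

  - -3x - 3y = -11: every term on the left is divisible by 3, so the LHS ≡ 0 (mod 3), but the RHS -11 is not — no integer solution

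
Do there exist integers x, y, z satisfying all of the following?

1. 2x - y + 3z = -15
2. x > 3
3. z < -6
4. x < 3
No

A contradictory subset is {x > 3, x < 3}. No integer assignment can satisfy these jointly:

  - x > 3: bounds one variable relative to a constant
  - x < 3: bounds one variable relative to a constant

Direct contradiction: the bounds on x require x ≥ 4 and x ≤ 2 simultaneously, which is empty.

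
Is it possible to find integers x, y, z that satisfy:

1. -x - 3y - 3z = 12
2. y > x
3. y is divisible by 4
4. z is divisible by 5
Yes

Take x = -12, y = 0, z = 0. Substituting into each constraint:
  (1) 12 - 3(0) - 3(0) = 12 ✓
  (2) 0 > -12 ✓
  (3) 0 = 4 × 0, remainder 0 ✓
  (4) 0 = 5 × 0, remainder 0 ✓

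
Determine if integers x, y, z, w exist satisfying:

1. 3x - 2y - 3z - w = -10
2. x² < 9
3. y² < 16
Yes

Take x = 0, y = 0, z = 0, w = 10. Substituting into each constraint:
  (1) 3(0) - 2(0) - 3(0) + (-10) = -10 ✓
  (2) x² = (0)² = 0, and 0 < 9 ✓
  (3) y² = (0)² = 0, and 0 < 16 ✓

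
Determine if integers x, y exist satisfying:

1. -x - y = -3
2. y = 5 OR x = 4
Yes

Take x = 4, y = -1. Substituting into each constraint:
  (1) (-4) + 1 = -3 ✓
  (2) x = 4, target 4 ✓ (second branch holds)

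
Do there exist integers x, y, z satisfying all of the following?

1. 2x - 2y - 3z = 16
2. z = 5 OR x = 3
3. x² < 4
No

The full constraint system is jointly infeasible over the integers. Each constraint and what it forces:

  - 2x - 2y - 3z = 16: is a linear equation tying the variables together
  - z = 5 OR x = 3: forces a choice: either z = 5 or x = 3
  - x² < 4: restricts x to |x| ≤ 1

Split on the disjunction (z = 5 OR x = 3):
  • If z = 5: with z = 5, every remaining term of the linear equation is divisible by 2, so the left side is ≡ 0 (mod 2); but the right side 31 ≡ 1 (mod 2). No integers can satisfy it.
  • If x = 3: this contradicts x² < 4, which requires |x| ≤ 1.
Both branches are infeasible, so the system has no integer solution.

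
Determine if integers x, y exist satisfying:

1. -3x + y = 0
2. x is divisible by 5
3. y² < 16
Yes

Take x = 0, y = 0. Substituting into each constraint:
  (1) -3(0) + 0 = 0 ✓
  (2) 0 = 5 × 0, remainder 0 ✓
  (3) y² = (0)² = 0, and 0 < 16 ✓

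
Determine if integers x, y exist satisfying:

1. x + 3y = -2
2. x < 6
Yes

Take x = 1, y = -1. Substituting into each constraint:
  (1) 1 + 3(-1) = -2 ✓
  (2) 1 < 6 ✓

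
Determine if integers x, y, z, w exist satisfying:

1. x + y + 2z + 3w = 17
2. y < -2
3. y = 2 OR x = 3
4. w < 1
Yes

Take x = 3, y = -4, z = 9, w = 0. Substituting into each constraint:
  (1) 3 + (-4) + 2(9) + 3(0) = 17 ✓
  (2) -4 < -2 ✓
  (3) x = 3, target 3 ✓ (second branch holds)
  (4) 0 < 1 ✓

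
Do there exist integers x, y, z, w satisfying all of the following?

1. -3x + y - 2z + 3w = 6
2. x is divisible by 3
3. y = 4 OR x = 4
Yes

Take x = 6, y = 4, z = 2, w = 8. Substituting into each constraint:
  (1) -3(6) + 4 - 2(2) + 3(8) = 6 ✓
  (2) 6 = 3 × 2, remainder 0 ✓
  (3) y = 4, target 4 ✓ (first branch holds)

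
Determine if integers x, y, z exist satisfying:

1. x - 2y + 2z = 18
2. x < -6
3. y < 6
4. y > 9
No

A contradictory subset is {y < 6, y > 9}. No integer assignment can satisfy these jointly:

  - y < 6: bounds one variable relative to a constant
  - y > 9: bounds one variable relative to a constant

Direct contradiction: the bounds on y require y ≥ 10 and y ≤ 5 simultaneously, which is empty.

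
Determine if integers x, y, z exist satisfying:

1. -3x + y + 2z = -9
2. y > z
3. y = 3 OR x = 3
Yes

Take x = 3, y = 2, z = -1. Substituting into each constraint:
  (1) -3(3) + 2 + 2(-1) = -9 ✓
  (2) 2 > -1 ✓
  (3) x = 3, target 3 ✓ (second branch holds)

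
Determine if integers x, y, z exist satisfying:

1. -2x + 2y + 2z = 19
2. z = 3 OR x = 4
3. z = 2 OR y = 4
No

Even the single constraint (-2x + 2y + 2z = 19) is infeasible over the integers.

  - -2x + 2y + 2z = 19: every term on the left is divisible by 2, so the LHS ≡ 0 (mod 2), but the RHS 19 is not — no integer solution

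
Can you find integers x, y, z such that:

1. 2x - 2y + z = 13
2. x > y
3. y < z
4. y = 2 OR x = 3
Yes

Take x = 7, y = 2, z = 3. Substituting into each constraint:
  (1) 2(7) - 2(2) + 3 = 13 ✓
  (2) 7 > 2 ✓
  (3) 2 < 3 ✓
  (4) y = 2, target 2 ✓ (first branch holds)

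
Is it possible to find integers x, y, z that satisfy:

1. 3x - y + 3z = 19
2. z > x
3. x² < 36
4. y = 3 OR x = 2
Yes

Take x = 2, y = 5, z = 6. Substituting into each constraint:
  (1) 3(2) + (-5) + 3(6) = 19 ✓
  (2) 6 > 2 ✓
  (3) x² = (2)² = 4, and 4 < 36 ✓
  (4) x = 2, target 2 ✓ (second branch holds)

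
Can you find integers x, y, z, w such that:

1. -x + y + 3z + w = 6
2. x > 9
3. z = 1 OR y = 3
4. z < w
Yes

Take x = 10, y = 3, z = 3, w = 4. Substituting into each constraint:
  (1) (-10) + 3 + 3(3) + 4 = 6 ✓
  (2) 10 > 9 ✓
  (3) y = 3, target 3 ✓ (second branch holds)
  (4) 3 < 4 ✓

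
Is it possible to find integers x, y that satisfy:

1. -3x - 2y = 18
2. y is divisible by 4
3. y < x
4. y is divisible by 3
Yes

Take x = 2, y = -12. Substituting into each constraint:
  (1) -3(2) - 2(-12) = 18 ✓
  (2) -12 = 4 × -3, remainder 0 ✓
  (3) -12 < 2 ✓
  (4) -12 = 3 × -4, remainder 0 ✓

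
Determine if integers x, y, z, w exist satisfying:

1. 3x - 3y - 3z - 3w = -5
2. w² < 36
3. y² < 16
No

Even the single constraint (3x - 3y - 3z - 3w = -5) is infeasible over the integers.

  - 3x - 3y - 3z - 3w = -5: every term on the left is divisible by 3, so the LHS ≡ 0 (mod 3), but the RHS -5 is not — no integer solution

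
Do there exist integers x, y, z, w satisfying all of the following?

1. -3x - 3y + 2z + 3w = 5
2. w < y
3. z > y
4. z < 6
Yes

Take x = -2, y = 0, z = 1, w = -1. Substituting into each constraint:
  (1) -3(-2) - 3(0) + 2(1) + 3(-1) = 5 ✓
  (2) -1 < 0 ✓
  (3) 1 > 0 ✓
  (4) 1 < 6 ✓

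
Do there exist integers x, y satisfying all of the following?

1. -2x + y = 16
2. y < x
Yes

Take x = -17, y = -18. Substituting into each constraint:
  (1) -2(-17) + (-18) = 16 ✓
  (2) -18 < -17 ✓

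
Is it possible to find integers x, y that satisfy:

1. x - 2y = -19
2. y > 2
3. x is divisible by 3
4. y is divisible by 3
No

A contradictory subset is {x - 2y = -19, x is divisible by 3, y is divisible by 3}. No integer assignment can satisfy these jointly:

  - x - 2y = -19: is a linear equation tying the variables together
  - x is divisible by 3: restricts x to multiples of 3
  - y is divisible by 3: restricts y to multiples of 3

Modular obstruction: writing x = 3x' and writing y = 3y', every remaining term of the linear equation is divisible by 3, so the left side is ≡ 0 (mod 3); but the right side -19 ≡ 2 (mod 3). No integers can satisfy it.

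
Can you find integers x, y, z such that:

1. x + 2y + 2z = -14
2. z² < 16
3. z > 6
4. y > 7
No

A contradictory subset is {z² < 16, z > 6}. No integer assignment can satisfy these jointly:

  - z² < 16: restricts z to |z| ≤ 3
  - z > 6: bounds one variable relative to a constant

Direct contradiction: the bounds on z require z ≥ 7 and z ≤ 3 simultaneously, which is empty.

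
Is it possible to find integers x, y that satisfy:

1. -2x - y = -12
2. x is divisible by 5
Yes

Take x = 0, y = 12. Substituting into each constraint:
  (1) -2(0) + (-12) = -12 ✓
  (2) 0 = 5 × 0, remainder 0 ✓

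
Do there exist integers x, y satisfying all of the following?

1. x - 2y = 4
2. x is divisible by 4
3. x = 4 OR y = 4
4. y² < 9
Yes

Take x = 4, y = 0. Substituting into each constraint:
  (1) 4 - 2(0) = 4 ✓
  (2) 4 = 4 × 1, remainder 0 ✓
  (3) x = 4, target 4 ✓ (first branch holds)
  (4) y² = (0)² = 0, and 0 < 9 ✓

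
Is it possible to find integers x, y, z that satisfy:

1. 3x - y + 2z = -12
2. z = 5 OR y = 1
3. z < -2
Yes

Take x = -1, y = 1, z = -4. Substituting into each constraint:
  (1) 3(-1) + (-1) + 2(-4) = -12 ✓
  (2) y = 1, target 1 ✓ (second branch holds)
  (3) -4 < -2 ✓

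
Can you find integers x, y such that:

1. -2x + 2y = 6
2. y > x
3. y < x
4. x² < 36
No

A contradictory subset is {y > x, y < x}. No integer assignment can satisfy these jointly:

  - y > x: bounds one variable relative to another variable
  - y < x: bounds one variable relative to another variable

Direct contradiction: y > x and x > y cannot both hold.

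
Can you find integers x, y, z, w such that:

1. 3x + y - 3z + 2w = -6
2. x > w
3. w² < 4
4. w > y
Yes

Take x = 1, y = -3, z = 2, w = 0. Substituting into each constraint:
  (1) 3(1) + (-3) - 3(2) + 2(0) = -6 ✓
  (2) 1 > 0 ✓
  (3) w² = (0)² = 0, and 0 < 4 ✓
  (4) 0 > -3 ✓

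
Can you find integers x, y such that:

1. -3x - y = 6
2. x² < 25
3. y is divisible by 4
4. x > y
Yes

Take x = 2, y = -12. Substituting into each constraint:
  (1) -3(2) + 12 = 6 ✓
  (2) x² = (2)² = 4, and 4 < 25 ✓
  (3) -12 = 4 × -3, remainder 0 ✓
  (4) 2 > -12 ✓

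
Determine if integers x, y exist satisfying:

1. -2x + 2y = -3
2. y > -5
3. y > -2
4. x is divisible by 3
No

Even the single constraint (-2x + 2y = -3) is infeasible over the integers.

  - -2x + 2y = -3: every term on the left is divisible by 2, so the LHS ≡ 0 (mod 2), but the RHS -3 is not — no integer solution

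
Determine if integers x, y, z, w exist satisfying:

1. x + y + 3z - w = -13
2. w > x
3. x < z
Yes

Take x = 0, y = -15, z = 1, w = 1. Substituting into each constraint:
  (1) 0 + (-15) + 3(1) + (-1) = -13 ✓
  (2) 1 > 0 ✓
  (3) 0 < 1 ✓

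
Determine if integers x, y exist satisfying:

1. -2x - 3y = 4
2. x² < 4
Yes

Take x = 1, y = -2. Substituting into each constraint:
  (1) -2(1) - 3(-2) = 4 ✓
  (2) x² = (1)² = 1, and 1 < 4 ✓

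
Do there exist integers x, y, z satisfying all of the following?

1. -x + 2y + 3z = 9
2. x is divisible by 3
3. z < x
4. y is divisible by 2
Yes

Take x = 0, y = 6, z = -1. Substituting into each constraint:
  (1) 0 + 2(6) + 3(-1) = 9 ✓
  (2) 0 = 3 × 0, remainder 0 ✓
  (3) -1 < 0 ✓
  (4) 6 = 2 × 3, remainder 0 ✓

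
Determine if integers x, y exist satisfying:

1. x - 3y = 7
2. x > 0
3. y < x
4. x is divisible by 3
No

A contradictory subset is {x - 3y = 7, x is divisible by 3}. No integer assignment can satisfy these jointly:

  - x - 3y = 7: is a linear equation tying the variables together
  - x is divisible by 3: restricts x to multiples of 3

Modular obstruction: writing x = 3x', every remaining term of the linear equation is divisible by 3, so the left side is ≡ 0 (mod 3); but the right side 7 ≡ 1 (mod 3). No integers can satisfy it.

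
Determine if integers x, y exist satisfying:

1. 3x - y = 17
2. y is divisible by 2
Yes

Take x = 5, y = -2. Substituting into each constraint:
  (1) 3(5) + 2 = 17 ✓
  (2) -2 = 2 × -1, remainder 0 ✓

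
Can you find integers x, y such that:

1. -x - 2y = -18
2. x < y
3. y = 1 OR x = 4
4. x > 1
Yes

Take x = 4, y = 7. Substituting into each constraint:
  (1) (-4) - 2(7) = -18 ✓
  (2) 4 < 7 ✓
  (3) x = 4, target 4 ✓ (second branch holds)
  (4) 4 > 1 ✓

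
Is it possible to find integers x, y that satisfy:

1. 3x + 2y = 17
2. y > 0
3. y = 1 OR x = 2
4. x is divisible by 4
No

The full constraint system is jointly infeasible over the integers. Each constraint and what it forces:

  - 3x + 2y = 17: is a linear equation tying the variables together
  - y > 0: bounds one variable relative to a constant
  - y = 1 OR x = 2: forces a choice: either y = 1 or x = 2
  - x is divisible by 4: restricts x to multiples of 4

Modular obstruction: writing x = 4x', every remaining term of the linear equation is divisible by 2, so the left side is ≡ 0 (mod 2); but the right side 17 ≡ 1 (mod 2). No integers can satisfy it.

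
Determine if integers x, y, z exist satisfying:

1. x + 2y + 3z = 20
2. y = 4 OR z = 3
Yes

Take x = 12, y = 4, z = 0. Substituting into each constraint:
  (1) 12 + 2(4) + 3(0) = 20 ✓
  (2) y = 4, target 4 ✓ (first branch holds)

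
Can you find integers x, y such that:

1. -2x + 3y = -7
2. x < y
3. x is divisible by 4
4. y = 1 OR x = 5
No

A contradictory subset is {-2x + 3y = -7, x < y, y = 1 OR x = 5}. No integer assignment can satisfy these jointly:

  - -2x + 3y = -7: is a linear equation tying the variables together
  - x < y: bounds one variable relative to another variable
  - y = 1 OR x = 5: forces a choice: either y = 1 or x = 5

Split on the disjunction (y = 1 OR x = 5):
  • If y = 1: the equation forces x = 5, giving (y, x) = (1, 5), which violates y > x.
  • If x = 5: the equation forces y = 1, giving (x, y) = (5, 1), which violates y > x.
Both branches are infeasible, so the system has no integer solution.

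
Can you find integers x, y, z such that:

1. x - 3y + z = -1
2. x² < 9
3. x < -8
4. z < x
No

A contradictory subset is {x² < 9, x < -8}. No integer assignment can satisfy these jointly:

  - x² < 9: restricts x to |x| ≤ 2
  - x < -8: bounds one variable relative to a constant

Direct contradiction: the bounds on x require x ≥ -2 and x ≤ -9 simultaneously, which is empty.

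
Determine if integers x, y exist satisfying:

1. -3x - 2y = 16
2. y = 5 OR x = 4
Yes

Take x = 4, y = -14. Substituting into each constraint:
  (1) -3(4) - 2(-14) = 16 ✓
  (2) x = 4, target 4 ✓ (second branch holds)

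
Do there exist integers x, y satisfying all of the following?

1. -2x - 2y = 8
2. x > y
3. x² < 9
Yes

Take x = -1, y = -3. Substituting into each constraint:
  (1) -2(-1) - 2(-3) = 8 ✓
  (2) -1 > -3 ✓
  (3) x² = (-1)² = 1, and 1 < 9 ✓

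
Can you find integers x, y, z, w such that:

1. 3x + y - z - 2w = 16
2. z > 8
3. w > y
Yes

Take x = 9, y = 0, z = 9, w = 1. Substituting into each constraint:
  (1) 3(9) + 0 + (-9) - 2(1) = 16 ✓
  (2) 9 > 8 ✓
  (3) 1 > 0 ✓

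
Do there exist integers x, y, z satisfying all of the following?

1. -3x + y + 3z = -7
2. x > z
Yes

Take x = 0, y = -4, z = -1. Substituting into each constraint:
  (1) -3(0) + (-4) + 3(-1) = -7 ✓
  (2) 0 > -1 ✓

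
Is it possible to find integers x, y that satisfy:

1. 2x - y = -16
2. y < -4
Yes

Take x = -11, y = -6. Substituting into each constraint:
  (1) 2(-11) + 6 = -16 ✓
  (2) -6 < -4 ✓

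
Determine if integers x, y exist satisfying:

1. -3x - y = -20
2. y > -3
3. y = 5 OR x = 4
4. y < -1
No

A contradictory subset is {-3x - y = -20, y = 5 OR x = 4, y < -1}. No integer assignment can satisfy these jointly:

  - -3x - y = -20: is a linear equation tying the variables together
  - y = 5 OR x = 4: forces a choice: either y = 5 or x = 4
  - y < -1: bounds one variable relative to a constant

Split on the disjunction (y = 5 OR x = 4):
  • If y = 5: this contradicts the bound y ≤ -2.
  • If x = 4: the equation forces y = 8, which contradicts the bound y ≤ -2.
Both branches are infeasible, so the system has no integer solution.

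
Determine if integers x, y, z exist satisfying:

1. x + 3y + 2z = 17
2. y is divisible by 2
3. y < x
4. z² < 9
Yes

Take x = 13, y = 0, z = 2. Substituting into each constraint:
  (1) 13 + 3(0) + 2(2) = 17 ✓
  (2) 0 = 2 × 0, remainder 0 ✓
  (3) 0 < 13 ✓
  (4) z² = (2)² = 4, and 4 < 9 ✓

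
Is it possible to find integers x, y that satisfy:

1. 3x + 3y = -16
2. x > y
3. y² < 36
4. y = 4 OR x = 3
No

Even the single constraint (3x + 3y = -16) is infeasible over the integers.

  - 3x + 3y = -16: every term on the left is divisible by 3, so the LHS ≡ 0 (mod 3), but the RHS -16 is not — no integer solution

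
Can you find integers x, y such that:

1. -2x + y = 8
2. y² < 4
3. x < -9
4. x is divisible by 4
No

A contradictory subset is {-2x + y = 8, y² < 4, x < -9}. No integer assignment can satisfy these jointly:

  - -2x + y = 8: is a linear equation tying the variables together
  - y² < 4: restricts y to |y| ≤ 1
  - x < -9: bounds one variable relative to a constant

Range argument: with x ∈ [−∞, -10], y ∈ [-1, 1], the left side of the equation is at least 19, but the right side is 8 < 19. No integer solution exists.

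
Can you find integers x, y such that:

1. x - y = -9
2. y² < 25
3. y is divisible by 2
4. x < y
Yes

Take x = -9, y = 0. Substituting into each constraint:
  (1) (-9) + 0 = -9 ✓
  (2) y² = (0)² = 0, and 0 < 25 ✓
  (3) 0 = 2 × 0, remainder 0 ✓
  (4) -9 < 0 ✓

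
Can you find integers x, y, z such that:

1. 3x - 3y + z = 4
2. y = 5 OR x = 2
Yes

Take x = 2, y = 1, z = 1. Substituting into each constraint:
  (1) 3(2) - 3(1) + 1 = 4 ✓
  (2) x = 2, target 2 ✓ (second branch holds)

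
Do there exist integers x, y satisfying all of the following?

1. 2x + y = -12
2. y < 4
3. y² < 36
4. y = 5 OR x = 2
No

The full constraint system is jointly infeasible over the integers. Each constraint and what it forces:

  - 2x + y = -12: is a linear equation tying the variables together
  - y < 4: bounds one variable relative to a constant
  - y² < 36: restricts y to |y| ≤ 5
  - y = 5 OR x = 2: forces a choice: either y = 5 or x = 2

Split on the disjunction (y = 5 OR x = 2):
  • If y = 5: this contradicts the bound y ≤ 3.
  • If x = 2: the equation forces y = -16, but y² < 36 requires |y| ≤ 5.
Both branches are infeasible, so the system has no integer solution.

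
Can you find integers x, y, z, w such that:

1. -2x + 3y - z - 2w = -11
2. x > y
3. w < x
Yes

Take x = 0, y = -1, z = 10, w = -1. Substituting into each constraint:
  (1) -2(0) + 3(-1) + (-10) - 2(-1) = -11 ✓
  (2) 0 > -1 ✓
  (3) -1 < 0 ✓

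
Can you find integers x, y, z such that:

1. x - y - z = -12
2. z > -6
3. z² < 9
Yes

Take x = -12, y = 0, z = 0. Substituting into each constraint:
  (1) (-12) + 0 + 0 = -12 ✓
  (2) 0 > -6 ✓
  (3) z² = (0)² = 0, and 0 < 9 ✓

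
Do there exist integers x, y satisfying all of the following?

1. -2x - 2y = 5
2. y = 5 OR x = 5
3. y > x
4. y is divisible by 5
No

Even the single constraint (-2x - 2y = 5) is infeasible over the integers.

  - -2x - 2y = 5: every term on the left is divisible by 2, so the LHS ≡ 0 (mod 2), but the RHS 5 is not — no integer solution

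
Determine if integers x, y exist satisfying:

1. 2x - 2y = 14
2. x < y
No

The full constraint system is jointly infeasible over the integers. Each constraint and what it forces:

  - 2x - 2y = 14: is a linear equation tying the variables together
  - x < y: bounds one variable relative to another variable

From the equation, x − y = 7, i.e. y − x = -7; but y > x requires y − x ≥ 1. Contradiction.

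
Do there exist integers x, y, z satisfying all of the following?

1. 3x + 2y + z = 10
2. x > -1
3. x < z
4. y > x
Yes

Take x = 0, y = 1, z = 8. Substituting into each constraint:
  (1) 3(0) + 2(1) + 8 = 10 ✓
  (2) 0 > -1 ✓
  (3) 0 < 8 ✓
  (4) 1 > 0 ✓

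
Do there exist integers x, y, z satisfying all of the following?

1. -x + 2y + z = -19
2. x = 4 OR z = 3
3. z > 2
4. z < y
Yes

Take x = 30, y = 4, z = 3. Substituting into each constraint:
  (1) (-30) + 2(4) + 3 = -19 ✓
  (2) z = 3, target 3 ✓ (second branch holds)
  (3) 3 > 2 ✓
  (4) 3 < 4 ✓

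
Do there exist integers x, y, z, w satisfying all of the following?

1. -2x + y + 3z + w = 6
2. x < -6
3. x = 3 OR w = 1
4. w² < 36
Yes

Take x = -7, y = 0, z = -3, w = 1. Substituting into each constraint:
  (1) -2(-7) + 0 + 3(-3) + 1 = 6 ✓
  (2) -7 < -6 ✓
  (3) w = 1, target 1 ✓ (second branch holds)
  (4) w² = (1)² = 1, and 1 < 36 ✓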